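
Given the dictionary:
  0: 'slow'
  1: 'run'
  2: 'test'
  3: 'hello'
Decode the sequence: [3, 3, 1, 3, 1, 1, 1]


Look up each index in the dictionary:
  3 -> 'hello'
  3 -> 'hello'
  1 -> 'run'
  3 -> 'hello'
  1 -> 'run'
  1 -> 'run'
  1 -> 'run'

Decoded: "hello hello run hello run run run"


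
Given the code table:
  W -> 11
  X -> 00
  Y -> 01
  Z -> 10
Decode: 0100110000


Decoding:
01 -> Y
00 -> X
11 -> W
00 -> X
00 -> X


Result: YXWXX


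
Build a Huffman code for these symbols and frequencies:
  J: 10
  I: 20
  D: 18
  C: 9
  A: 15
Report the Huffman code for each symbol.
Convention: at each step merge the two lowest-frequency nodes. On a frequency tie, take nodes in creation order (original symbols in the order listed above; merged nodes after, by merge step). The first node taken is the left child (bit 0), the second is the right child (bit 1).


Huffman tree construction:
Step 1: Merge C(9) + J(10) = 19
Step 2: Merge A(15) + D(18) = 33
Step 3: Merge (C+J)(19) + I(20) = 39
Step 4: Merge (A+D)(33) + ((C+J)+I)(39) = 72
Read each symbol's code off the tree from the root (left child = 0, right child = 1).

Codes:
  J: 101 (length 3)
  I: 11 (length 2)
  D: 01 (length 2)
  C: 100 (length 3)
  A: 00 (length 2)
Average code length: 163/72 = 2.2639 bits/symbol


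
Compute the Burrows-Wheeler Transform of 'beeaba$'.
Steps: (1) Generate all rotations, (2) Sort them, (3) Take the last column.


Rotations (sorted):
  0: $beeaba -> last char: a
  1: a$beeab -> last char: b
  2: aba$bee -> last char: e
  3: ba$beea -> last char: a
  4: beeaba$ -> last char: $
  5: eaba$be -> last char: e
  6: eeaba$b -> last char: b


BWT = abea$eb


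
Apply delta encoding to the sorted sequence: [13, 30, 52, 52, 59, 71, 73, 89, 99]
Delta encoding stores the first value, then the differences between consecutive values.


First value: 13
Deltas:
  30 - 13 = 17
  52 - 30 = 22
  52 - 52 = 0
  59 - 52 = 7
  71 - 59 = 12
  73 - 71 = 2
  89 - 73 = 16
  99 - 89 = 10


Delta encoded: [13, 17, 22, 0, 7, 12, 2, 16, 10]


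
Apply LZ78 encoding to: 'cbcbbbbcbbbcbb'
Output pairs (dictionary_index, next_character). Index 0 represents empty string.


LZ78 encoding steps:
Dictionary: {0: ''}
Step 1: w='' (idx 0), next='c' -> output (0, 'c'), add 'c' as idx 1
Step 2: w='' (idx 0), next='b' -> output (0, 'b'), add 'b' as idx 2
Step 3: w='c' (idx 1), next='b' -> output (1, 'b'), add 'cb' as idx 3
Step 4: w='b' (idx 2), next='b' -> output (2, 'b'), add 'bb' as idx 4
Step 5: w='b' (idx 2), next='c' -> output (2, 'c'), add 'bc' as idx 5
Step 6: w='bb' (idx 4), next='b' -> output (4, 'b'), add 'bbb' as idx 6
Step 7: w='cb' (idx 3), next='b' -> output (3, 'b'), add 'cbb' as idx 7


Encoded: [(0, 'c'), (0, 'b'), (1, 'b'), (2, 'b'), (2, 'c'), (4, 'b'), (3, 'b')]


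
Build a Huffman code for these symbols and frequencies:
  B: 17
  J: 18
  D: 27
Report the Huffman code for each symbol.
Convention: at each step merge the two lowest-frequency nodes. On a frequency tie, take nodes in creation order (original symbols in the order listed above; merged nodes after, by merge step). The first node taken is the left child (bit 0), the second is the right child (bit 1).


Huffman tree construction:
Step 1: Merge B(17) + J(18) = 35
Step 2: Merge D(27) + (B+J)(35) = 62
Read each symbol's code off the tree from the root (left child = 0, right child = 1).

Codes:
  B: 10 (length 2)
  J: 11 (length 2)
  D: 0 (length 1)
Average code length: 97/62 = 1.5645 bits/symbol


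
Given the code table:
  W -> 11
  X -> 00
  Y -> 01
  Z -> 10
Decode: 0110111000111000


Decoding:
01 -> Y
10 -> Z
11 -> W
10 -> Z
00 -> X
11 -> W
10 -> Z
00 -> X


Result: YZWZXWZX


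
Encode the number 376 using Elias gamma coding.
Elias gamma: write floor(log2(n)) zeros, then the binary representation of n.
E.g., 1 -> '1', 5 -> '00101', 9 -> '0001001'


num_bits = floor(log2(376)) + 1 = 9
leading_zeros = num_bits - 1 = 8
binary(376) = 101111000

Elias gamma(376) = '00000000' + '101111000' = 00000000101111000 (17 bits)


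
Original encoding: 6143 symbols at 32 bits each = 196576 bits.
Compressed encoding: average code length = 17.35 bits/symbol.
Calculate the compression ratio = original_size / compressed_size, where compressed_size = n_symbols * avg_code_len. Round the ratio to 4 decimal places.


original_size = n_symbols * orig_bits = 6143 * 32 = 196576 bits
compressed_size = n_symbols * avg_code_len = 6143 * 17.35 = 106581.05 bits
ratio = original_size / compressed_size = 196576 / 106581.05 = 1.8444

Compression ratio = 1.8444


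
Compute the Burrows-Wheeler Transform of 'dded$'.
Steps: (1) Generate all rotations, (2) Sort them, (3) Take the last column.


Rotations (sorted):
  0: $dded -> last char: d
  1: d$dde -> last char: e
  2: dded$ -> last char: $
  3: ded$d -> last char: d
  4: ed$dd -> last char: d


BWT = de$dd


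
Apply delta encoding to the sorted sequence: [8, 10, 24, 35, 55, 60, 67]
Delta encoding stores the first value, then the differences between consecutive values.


First value: 8
Deltas:
  10 - 8 = 2
  24 - 10 = 14
  35 - 24 = 11
  55 - 35 = 20
  60 - 55 = 5
  67 - 60 = 7


Delta encoded: [8, 2, 14, 11, 20, 5, 7]


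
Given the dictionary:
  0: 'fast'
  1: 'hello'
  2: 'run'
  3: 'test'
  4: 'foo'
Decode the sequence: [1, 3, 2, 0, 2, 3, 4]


Look up each index in the dictionary:
  1 -> 'hello'
  3 -> 'test'
  2 -> 'run'
  0 -> 'fast'
  2 -> 'run'
  3 -> 'test'
  4 -> 'foo'

Decoded: "hello test run fast run test foo"


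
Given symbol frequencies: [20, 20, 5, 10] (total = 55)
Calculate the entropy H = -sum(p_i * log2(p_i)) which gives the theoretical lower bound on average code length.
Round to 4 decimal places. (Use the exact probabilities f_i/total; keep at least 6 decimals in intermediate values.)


Per-symbol terms -p_i * log2(p_i) with p_i = f_i/55:
  p = 20/55 = 0.363636: log2(p) = -1.459432, -p*log2(p) = 0.530702
  p = 20/55 = 0.363636: log2(p) = -1.459432, -p*log2(p) = 0.530702
  p = 5/55 = 0.090909: log2(p) = -3.459432, -p*log2(p) = 0.314494
  p = 10/55 = 0.181818: log2(p) = -2.459432, -p*log2(p) = 0.447169
H = 0.530702 + 0.530702 + 0.314494 + 0.447169 = 1.823067

H = 1.8231 bits/symbol


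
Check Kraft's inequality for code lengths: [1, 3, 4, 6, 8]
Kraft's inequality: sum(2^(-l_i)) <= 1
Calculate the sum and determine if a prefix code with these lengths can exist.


Sum = 2^(-1) + 2^(-3) + 2^(-4) + 2^(-6) + 2^(-8)
    = 0.5 + 0.125 + 0.0625 + 0.015625 + 0.00390625
    = 181/256 = 0.70703125
Since 0.70703125 <= 1, Kraft's inequality IS satisfied.
A prefix code with these lengths CAN exist.

Kraft sum = 0.70703125. Satisfied.


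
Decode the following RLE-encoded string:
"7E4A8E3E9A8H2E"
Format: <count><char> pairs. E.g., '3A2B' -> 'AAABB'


Expanding each <count><char> pair:
  7E -> 'EEEEEEE'
  4A -> 'AAAA'
  8E -> 'EEEEEEEE'
  3E -> 'EEE'
  9A -> 'AAAAAAAAA'
  8H -> 'HHHHHHHH'
  2E -> 'EE'

Decoded = EEEEEEEAAAAEEEEEEEEEEEAAAAAAAAAHHHHHHHHEE


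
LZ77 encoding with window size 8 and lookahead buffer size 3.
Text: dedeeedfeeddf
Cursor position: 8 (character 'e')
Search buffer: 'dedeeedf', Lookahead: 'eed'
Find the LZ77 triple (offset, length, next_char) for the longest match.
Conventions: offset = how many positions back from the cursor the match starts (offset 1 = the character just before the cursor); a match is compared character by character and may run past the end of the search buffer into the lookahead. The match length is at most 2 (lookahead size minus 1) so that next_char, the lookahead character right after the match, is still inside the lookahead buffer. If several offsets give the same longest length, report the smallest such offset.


Try each offset into the search buffer:
  offset=1 (pos 7, char 'f'): match length 0
  offset=2 (pos 6, char 'd'): match length 0
  offset=3 (pos 5, char 'e'): match length 1
  offset=4 (pos 4, char 'e'): match length 2
  offset=5 (pos 3, char 'e'): match length 2
  offset=6 (pos 2, char 'd'): match length 0
  offset=7 (pos 1, char 'e'): match length 1
  offset=8 (pos 0, char 'd'): match length 0
Longest match has length 2, found at offsets 4, 5; take the smallest, offset 4.
next_char = character at position 8 + 2 = 10 -> 'd'

Best match: offset=4, length=2 (matching 'ee' starting at position 4)
LZ77 triple: (4, 2, 'd')


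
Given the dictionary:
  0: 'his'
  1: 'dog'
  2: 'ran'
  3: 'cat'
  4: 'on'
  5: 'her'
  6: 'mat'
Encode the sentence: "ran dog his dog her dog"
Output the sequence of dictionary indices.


Look up each word in the dictionary:
  'ran' -> 2
  'dog' -> 1
  'his' -> 0
  'dog' -> 1
  'her' -> 5
  'dog' -> 1

Encoded: [2, 1, 0, 1, 5, 1]


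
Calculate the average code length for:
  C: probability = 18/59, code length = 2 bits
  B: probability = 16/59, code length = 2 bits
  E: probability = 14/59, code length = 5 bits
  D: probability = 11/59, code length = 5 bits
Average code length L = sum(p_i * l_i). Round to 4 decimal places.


Weighted contributions p_i * l_i:
  C: (18/59) * 2 = 36/59
  B: (16/59) * 2 = 32/59
  E: (14/59) * 5 = 70/59
  D: (11/59) * 5 = 55/59
Sum = (36 + 32 + 70 + 55)/59 = 193/59

L = 193/59 = 3.2712 bits/symbol


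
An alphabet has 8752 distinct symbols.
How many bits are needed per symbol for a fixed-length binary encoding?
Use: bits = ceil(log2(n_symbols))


log2(8752) = 13.0954
Bracket: 2^13 = 8192 < 8752 <= 2^14 = 16384
So ceil(log2(8752)) = 14

bits = ceil(log2(8752)) = ceil(13.0954) = 14 bits


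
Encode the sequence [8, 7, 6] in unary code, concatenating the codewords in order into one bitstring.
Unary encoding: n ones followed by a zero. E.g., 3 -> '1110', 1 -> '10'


Encode each number as n ones followed by a terminating 0:
  8 -> 111111110 (9 bits)
  7 -> 11111110 (8 bits)
  6 -> 1111110 (7 bits)
Total length = 9 + 8 + 7 = 24 bits.

Unary([8, 7, 6]) = 111111110111111101111110 (24 bits)


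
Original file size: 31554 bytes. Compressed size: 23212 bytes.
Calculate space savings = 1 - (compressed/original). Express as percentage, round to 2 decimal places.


ratio = compressed/original = 23212/31554 = 0.735628
savings = 1 - ratio = 1 - 0.735628 = 0.264372
as a percentage: 0.264372 * 100 = 26.44%

Space savings = 1 - 23212/31554 = 26.44%


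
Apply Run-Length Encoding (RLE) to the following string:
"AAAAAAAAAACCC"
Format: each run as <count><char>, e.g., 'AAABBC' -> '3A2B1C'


Scanning runs left to right:
  i=0: run of 'A' x 10 -> '10A'
  i=10: run of 'C' x 3 -> '3C'

RLE = 10A3C


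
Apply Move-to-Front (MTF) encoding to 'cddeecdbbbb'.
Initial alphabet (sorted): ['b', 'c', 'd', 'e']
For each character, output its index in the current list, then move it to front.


MTF encoding:
'c': index 1 in ['b', 'c', 'd', 'e'] -> ['c', 'b', 'd', 'e']
'd': index 2 in ['c', 'b', 'd', 'e'] -> ['d', 'c', 'b', 'e']
'd': index 0 in ['d', 'c', 'b', 'e'] -> ['d', 'c', 'b', 'e']
'e': index 3 in ['d', 'c', 'b', 'e'] -> ['e', 'd', 'c', 'b']
'e': index 0 in ['e', 'd', 'c', 'b'] -> ['e', 'd', 'c', 'b']
'c': index 2 in ['e', 'd', 'c', 'b'] -> ['c', 'e', 'd', 'b']
'd': index 2 in ['c', 'e', 'd', 'b'] -> ['d', 'c', 'e', 'b']
'b': index 3 in ['d', 'c', 'e', 'b'] -> ['b', 'd', 'c', 'e']
'b': index 0 in ['b', 'd', 'c', 'e'] -> ['b', 'd', 'c', 'e']
'b': index 0 in ['b', 'd', 'c', 'e'] -> ['b', 'd', 'c', 'e']
'b': index 0 in ['b', 'd', 'c', 'e'] -> ['b', 'd', 'c', 'e']


Output: [1, 2, 0, 3, 0, 2, 2, 3, 0, 0, 0]


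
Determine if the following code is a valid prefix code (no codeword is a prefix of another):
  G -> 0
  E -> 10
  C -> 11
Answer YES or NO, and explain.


Checking each pair (does one codeword prefix another?):
  G='0' vs E='10': no prefix
  G='0' vs C='11': no prefix
  E='10' vs G='0': no prefix
  E='10' vs C='11': no prefix
  C='11' vs G='0': no prefix
  C='11' vs E='10': no prefix
No violation found over all pairs.

YES -- this is a valid prefix code. No codeword is a prefix of any other codeword.


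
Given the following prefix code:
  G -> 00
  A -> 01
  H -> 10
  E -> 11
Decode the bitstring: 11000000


Decoding step by step:
Bits 11 -> E
Bits 00 -> G
Bits 00 -> G
Bits 00 -> G


Decoded message: EGGG


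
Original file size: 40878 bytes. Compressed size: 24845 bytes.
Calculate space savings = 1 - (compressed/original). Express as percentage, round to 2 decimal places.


ratio = compressed/original = 24845/40878 = 0.607784
savings = 1 - ratio = 1 - 0.607784 = 0.392216
as a percentage: 0.392216 * 100 = 39.22%

Space savings = 1 - 24845/40878 = 39.22%


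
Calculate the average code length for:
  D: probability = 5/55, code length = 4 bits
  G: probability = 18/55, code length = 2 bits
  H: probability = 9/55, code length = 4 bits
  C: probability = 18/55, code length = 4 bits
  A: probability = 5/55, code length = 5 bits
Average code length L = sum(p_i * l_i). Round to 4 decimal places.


Weighted contributions p_i * l_i:
  D: (5/55) * 4 = 20/55
  G: (18/55) * 2 = 36/55
  H: (9/55) * 4 = 36/55
  C: (18/55) * 4 = 72/55
  A: (5/55) * 5 = 25/55
Sum = (20 + 36 + 36 + 72 + 25)/55 = 189/55

L = 189/55 = 3.4364 bits/symbol


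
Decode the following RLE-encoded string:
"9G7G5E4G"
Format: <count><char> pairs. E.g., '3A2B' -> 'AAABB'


Expanding each <count><char> pair:
  9G -> 'GGGGGGGGG'
  7G -> 'GGGGGGG'
  5E -> 'EEEEE'
  4G -> 'GGGG'

Decoded = GGGGGGGGGGGGGGGGEEEEEGGGG


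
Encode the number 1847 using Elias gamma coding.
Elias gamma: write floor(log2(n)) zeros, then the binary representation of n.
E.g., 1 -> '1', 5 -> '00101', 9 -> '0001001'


num_bits = floor(log2(1847)) + 1 = 11
leading_zeros = num_bits - 1 = 10
binary(1847) = 11100110111

Elias gamma(1847) = '0000000000' + '11100110111' = 000000000011100110111 (21 bits)


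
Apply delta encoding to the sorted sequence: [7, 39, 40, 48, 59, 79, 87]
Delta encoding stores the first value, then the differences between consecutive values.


First value: 7
Deltas:
  39 - 7 = 32
  40 - 39 = 1
  48 - 40 = 8
  59 - 48 = 11
  79 - 59 = 20
  87 - 79 = 8


Delta encoded: [7, 32, 1, 8, 11, 20, 8]


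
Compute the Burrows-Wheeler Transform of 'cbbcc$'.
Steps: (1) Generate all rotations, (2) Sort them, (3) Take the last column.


Rotations (sorted):
  0: $cbbcc -> last char: c
  1: bbcc$c -> last char: c
  2: bcc$cb -> last char: b
  3: c$cbbc -> last char: c
  4: cbbcc$ -> last char: $
  5: cc$cbb -> last char: b


BWT = ccbc$b


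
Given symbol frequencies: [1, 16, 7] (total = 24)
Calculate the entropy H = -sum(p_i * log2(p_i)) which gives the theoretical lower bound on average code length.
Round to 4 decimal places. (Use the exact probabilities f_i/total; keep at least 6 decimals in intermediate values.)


Per-symbol terms -p_i * log2(p_i) with p_i = f_i/24:
  p = 1/24 = 0.041667: log2(p) = -4.584963, -p*log2(p) = 0.191040
  p = 16/24 = 0.666667: log2(p) = -0.584963, -p*log2(p) = 0.389975
  p = 7/24 = 0.291667: log2(p) = -1.777608, -p*log2(p) = 0.518469
H = 0.191040 + 0.389975 + 0.518469 = 1.099484

H = 1.0995 bits/symbol


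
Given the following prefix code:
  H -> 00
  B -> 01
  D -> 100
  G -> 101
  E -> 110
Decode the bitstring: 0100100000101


Decoding step by step:
Bits 01 -> B
Bits 00 -> H
Bits 100 -> D
Bits 00 -> H
Bits 01 -> B
Bits 01 -> B


Decoded message: BHDHBB


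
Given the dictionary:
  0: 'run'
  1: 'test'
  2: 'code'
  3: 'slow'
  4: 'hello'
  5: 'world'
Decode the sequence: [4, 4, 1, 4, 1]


Look up each index in the dictionary:
  4 -> 'hello'
  4 -> 'hello'
  1 -> 'test'
  4 -> 'hello'
  1 -> 'test'

Decoded: "hello hello test hello test"


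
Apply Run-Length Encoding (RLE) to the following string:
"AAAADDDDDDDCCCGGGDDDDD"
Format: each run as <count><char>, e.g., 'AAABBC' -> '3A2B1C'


Scanning runs left to right:
  i=0: run of 'A' x 4 -> '4A'
  i=4: run of 'D' x 7 -> '7D'
  i=11: run of 'C' x 3 -> '3C'
  i=14: run of 'G' x 3 -> '3G'
  i=17: run of 'D' x 5 -> '5D'

RLE = 4A7D3C3G5D


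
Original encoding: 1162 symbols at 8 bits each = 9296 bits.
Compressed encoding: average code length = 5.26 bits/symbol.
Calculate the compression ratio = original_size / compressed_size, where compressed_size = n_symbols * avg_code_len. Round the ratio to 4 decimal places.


original_size = n_symbols * orig_bits = 1162 * 8 = 9296 bits
compressed_size = n_symbols * avg_code_len = 1162 * 5.26 = 6112.12 bits
ratio = original_size / compressed_size = 9296 / 6112.12 = 1.5209

Compression ratio = 1.5209


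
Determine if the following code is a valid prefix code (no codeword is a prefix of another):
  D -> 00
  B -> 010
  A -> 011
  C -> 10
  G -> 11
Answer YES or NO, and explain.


Checking each pair (does one codeword prefix another?):
  D='00' vs B='010': no prefix
  D='00' vs A='011': no prefix
  D='00' vs C='10': no prefix
  D='00' vs G='11': no prefix
  B='010' vs D='00': no prefix
  B='010' vs A='011': no prefix
  B='010' vs C='10': no prefix
  B='010' vs G='11': no prefix
  A='011' vs D='00': no prefix
  A='011' vs B='010': no prefix
  A='011' vs C='10': no prefix
  A='011' vs G='11': no prefix
  C='10' vs D='00': no prefix
  C='10' vs B='010': no prefix
  C='10' vs A='011': no prefix
  C='10' vs G='11': no prefix
  G='11' vs D='00': no prefix
  G='11' vs B='010': no prefix
  G='11' vs A='011': no prefix
  G='11' vs C='10': no prefix
No violation found over all pairs.

YES -- this is a valid prefix code. No codeword is a prefix of any other codeword.


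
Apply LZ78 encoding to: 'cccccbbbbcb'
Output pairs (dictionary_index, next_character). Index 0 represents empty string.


LZ78 encoding steps:
Dictionary: {0: ''}
Step 1: w='' (idx 0), next='c' -> output (0, 'c'), add 'c' as idx 1
Step 2: w='c' (idx 1), next='c' -> output (1, 'c'), add 'cc' as idx 2
Step 3: w='cc' (idx 2), next='b' -> output (2, 'b'), add 'ccb' as idx 3
Step 4: w='' (idx 0), next='b' -> output (0, 'b'), add 'b' as idx 4
Step 5: w='b' (idx 4), next='b' -> output (4, 'b'), add 'bb' as idx 5
Step 6: w='c' (idx 1), next='b' -> output (1, 'b'), add 'cb' as idx 6


Encoded: [(0, 'c'), (1, 'c'), (2, 'b'), (0, 'b'), (4, 'b'), (1, 'b')]


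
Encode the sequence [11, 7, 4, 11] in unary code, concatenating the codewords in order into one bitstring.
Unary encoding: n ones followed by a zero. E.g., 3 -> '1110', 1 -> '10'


Encode each number as n ones followed by a terminating 0:
  11 -> 111111111110 (12 bits)
  7 -> 11111110 (8 bits)
  4 -> 11110 (5 bits)
  11 -> 111111111110 (12 bits)
Total length = 12 + 8 + 5 + 12 = 37 bits.

Unary([11, 7, 4, 11]) = 1111111111101111111011110111111111110 (37 bits)


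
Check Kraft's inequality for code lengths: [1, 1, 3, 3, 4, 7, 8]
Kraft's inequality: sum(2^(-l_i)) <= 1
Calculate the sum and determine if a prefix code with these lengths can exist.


Sum = 2^(-1) + 2^(-1) + 2^(-3) + 2^(-3) + 2^(-4) + 2^(-7) + 2^(-8)
    = 0.5 + 0.5 + 0.125 + 0.125 + 0.0625 + 0.0078125 + 0.00390625
    = 339/256 = 1.32421875
Since 1.32421875 > 1, Kraft's inequality is NOT satisfied.
A prefix code with these lengths CANNOT exist.

Kraft sum = 1.32421875. Not satisfied.


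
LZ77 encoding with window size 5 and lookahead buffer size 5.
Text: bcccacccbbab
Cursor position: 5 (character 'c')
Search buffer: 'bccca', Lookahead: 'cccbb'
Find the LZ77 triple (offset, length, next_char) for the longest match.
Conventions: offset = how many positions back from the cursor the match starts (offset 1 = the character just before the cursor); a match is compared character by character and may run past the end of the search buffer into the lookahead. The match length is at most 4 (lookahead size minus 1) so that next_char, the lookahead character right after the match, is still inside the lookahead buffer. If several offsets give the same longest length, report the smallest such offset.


Try each offset into the search buffer:
  offset=1 (pos 4, char 'a'): match length 0
  offset=2 (pos 3, char 'c'): match length 1
  offset=3 (pos 2, char 'c'): match length 2
  offset=4 (pos 1, char 'c'): match length 3
  offset=5 (pos 0, char 'b'): match length 0
Longest match has length 3 at offset 4.
next_char = character at position 5 + 3 = 8 -> 'b'

Best match: offset=4, length=3 (matching 'ccc' starting at position 1)
LZ77 triple: (4, 3, 'b')


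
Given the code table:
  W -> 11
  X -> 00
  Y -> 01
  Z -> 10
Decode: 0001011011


Decoding:
00 -> X
01 -> Y
01 -> Y
10 -> Z
11 -> W


Result: XYYZW


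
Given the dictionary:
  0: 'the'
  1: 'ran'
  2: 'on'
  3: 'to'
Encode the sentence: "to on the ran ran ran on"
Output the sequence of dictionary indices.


Look up each word in the dictionary:
  'to' -> 3
  'on' -> 2
  'the' -> 0
  'ran' -> 1
  'ran' -> 1
  'ran' -> 1
  'on' -> 2

Encoded: [3, 2, 0, 1, 1, 1, 2]


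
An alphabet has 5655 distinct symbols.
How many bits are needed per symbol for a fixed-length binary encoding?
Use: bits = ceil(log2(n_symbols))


log2(5655) = 12.4653
Bracket: 2^12 = 4096 < 5655 <= 2^13 = 8192
So ceil(log2(5655)) = 13

bits = ceil(log2(5655)) = ceil(12.4653) = 13 bits


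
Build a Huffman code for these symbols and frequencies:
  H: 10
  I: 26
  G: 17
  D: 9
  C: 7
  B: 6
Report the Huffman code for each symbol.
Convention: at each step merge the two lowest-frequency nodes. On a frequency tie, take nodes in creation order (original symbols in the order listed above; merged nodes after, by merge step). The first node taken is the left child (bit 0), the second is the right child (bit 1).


Huffman tree construction:
Step 1: Merge B(6) + C(7) = 13
Step 2: Merge D(9) + H(10) = 19
Step 3: Merge (B+C)(13) + G(17) = 30
Step 4: Merge (D+H)(19) + I(26) = 45
Step 5: Merge ((B+C)+G)(30) + ((D+H)+I)(45) = 75
Read each symbol's code off the tree from the root (left child = 0, right child = 1).

Codes:
  H: 101 (length 3)
  I: 11 (length 2)
  G: 01 (length 2)
  D: 100 (length 3)
  C: 001 (length 3)
  B: 000 (length 3)
Average code length: 182/75 = 2.4267 bits/symbol


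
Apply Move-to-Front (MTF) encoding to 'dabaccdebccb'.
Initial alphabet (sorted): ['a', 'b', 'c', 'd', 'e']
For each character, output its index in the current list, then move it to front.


MTF encoding:
'd': index 3 in ['a', 'b', 'c', 'd', 'e'] -> ['d', 'a', 'b', 'c', 'e']
'a': index 1 in ['d', 'a', 'b', 'c', 'e'] -> ['a', 'd', 'b', 'c', 'e']
'b': index 2 in ['a', 'd', 'b', 'c', 'e'] -> ['b', 'a', 'd', 'c', 'e']
'a': index 1 in ['b', 'a', 'd', 'c', 'e'] -> ['a', 'b', 'd', 'c', 'e']
'c': index 3 in ['a', 'b', 'd', 'c', 'e'] -> ['c', 'a', 'b', 'd', 'e']
'c': index 0 in ['c', 'a', 'b', 'd', 'e'] -> ['c', 'a', 'b', 'd', 'e']
'd': index 3 in ['c', 'a', 'b', 'd', 'e'] -> ['d', 'c', 'a', 'b', 'e']
'e': index 4 in ['d', 'c', 'a', 'b', 'e'] -> ['e', 'd', 'c', 'a', 'b']
'b': index 4 in ['e', 'd', 'c', 'a', 'b'] -> ['b', 'e', 'd', 'c', 'a']
'c': index 3 in ['b', 'e', 'd', 'c', 'a'] -> ['c', 'b', 'e', 'd', 'a']
'c': index 0 in ['c', 'b', 'e', 'd', 'a'] -> ['c', 'b', 'e', 'd', 'a']
'b': index 1 in ['c', 'b', 'e', 'd', 'a'] -> ['b', 'c', 'e', 'd', 'a']


Output: [3, 1, 2, 1, 3, 0, 3, 4, 4, 3, 0, 1]


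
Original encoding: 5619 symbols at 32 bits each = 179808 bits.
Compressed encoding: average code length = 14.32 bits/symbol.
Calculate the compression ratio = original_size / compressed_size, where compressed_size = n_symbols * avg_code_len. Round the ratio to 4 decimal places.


original_size = n_symbols * orig_bits = 5619 * 32 = 179808 bits
compressed_size = n_symbols * avg_code_len = 5619 * 14.32 = 80464.08 bits
ratio = original_size / compressed_size = 179808 / 80464.08 = 2.2346

Compression ratio = 2.2346


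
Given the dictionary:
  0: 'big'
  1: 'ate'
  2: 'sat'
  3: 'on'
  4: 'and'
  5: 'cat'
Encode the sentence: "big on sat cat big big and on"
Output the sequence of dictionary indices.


Look up each word in the dictionary:
  'big' -> 0
  'on' -> 3
  'sat' -> 2
  'cat' -> 5
  'big' -> 0
  'big' -> 0
  'and' -> 4
  'on' -> 3

Encoded: [0, 3, 2, 5, 0, 0, 4, 3]


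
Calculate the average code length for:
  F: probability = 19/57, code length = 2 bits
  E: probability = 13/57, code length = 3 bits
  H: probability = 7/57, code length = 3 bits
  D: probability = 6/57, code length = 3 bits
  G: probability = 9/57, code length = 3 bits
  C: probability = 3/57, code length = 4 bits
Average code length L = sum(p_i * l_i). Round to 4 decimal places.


Weighted contributions p_i * l_i:
  F: (19/57) * 2 = 38/57
  E: (13/57) * 3 = 39/57
  H: (7/57) * 3 = 21/57
  D: (6/57) * 3 = 18/57
  G: (9/57) * 3 = 27/57
  C: (3/57) * 4 = 12/57
Sum = (38 + 39 + 21 + 18 + 27 + 12)/57 = 155/57

L = 155/57 = 2.7193 bits/symbol


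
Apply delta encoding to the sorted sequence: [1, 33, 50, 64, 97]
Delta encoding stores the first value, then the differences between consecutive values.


First value: 1
Deltas:
  33 - 1 = 32
  50 - 33 = 17
  64 - 50 = 14
  97 - 64 = 33


Delta encoded: [1, 32, 17, 14, 33]


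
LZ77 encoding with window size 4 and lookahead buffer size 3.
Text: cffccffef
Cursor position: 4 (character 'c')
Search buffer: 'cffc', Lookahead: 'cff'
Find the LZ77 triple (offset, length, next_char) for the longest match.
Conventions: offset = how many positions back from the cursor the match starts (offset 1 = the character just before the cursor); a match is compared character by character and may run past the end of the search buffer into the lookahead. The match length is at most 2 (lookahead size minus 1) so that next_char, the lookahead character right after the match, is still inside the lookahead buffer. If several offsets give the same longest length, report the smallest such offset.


Try each offset into the search buffer:
  offset=1 (pos 3, char 'c'): match length 1
  offset=2 (pos 2, char 'f'): match length 0
  offset=3 (pos 1, char 'f'): match length 0
  offset=4 (pos 0, char 'c'): match length 2
Longest match has length 2 at offset 4.
next_char = character at position 4 + 2 = 6 -> 'f'

Best match: offset=4, length=2 (matching 'cf' starting at position 0)
LZ77 triple: (4, 2, 'f')


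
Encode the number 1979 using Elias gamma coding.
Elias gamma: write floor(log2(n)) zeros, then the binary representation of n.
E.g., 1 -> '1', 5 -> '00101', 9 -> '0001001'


num_bits = floor(log2(1979)) + 1 = 11
leading_zeros = num_bits - 1 = 10
binary(1979) = 11110111011

Elias gamma(1979) = '0000000000' + '11110111011' = 000000000011110111011 (21 bits)


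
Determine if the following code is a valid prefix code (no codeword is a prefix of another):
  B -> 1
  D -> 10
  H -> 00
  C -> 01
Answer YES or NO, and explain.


Checking each pair (does one codeword prefix another?):
  B='1' vs D='10': prefix -- VIOLATION

NO -- this is NOT a valid prefix code. B (1) is a prefix of D (10).


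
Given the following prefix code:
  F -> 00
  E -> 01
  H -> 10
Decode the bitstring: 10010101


Decoding step by step:
Bits 10 -> H
Bits 01 -> E
Bits 01 -> E
Bits 01 -> E


Decoded message: HEEE


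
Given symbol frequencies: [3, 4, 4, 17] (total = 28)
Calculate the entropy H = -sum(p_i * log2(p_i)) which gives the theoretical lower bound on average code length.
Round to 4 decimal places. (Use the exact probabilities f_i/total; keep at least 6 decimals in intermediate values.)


Per-symbol terms -p_i * log2(p_i) with p_i = f_i/28:
  p = 3/28 = 0.107143: log2(p) = -3.222392, -p*log2(p) = 0.345256
  p = 4/28 = 0.142857: log2(p) = -2.807355, -p*log2(p) = 0.401051
  p = 4/28 = 0.142857: log2(p) = -2.807355, -p*log2(p) = 0.401051
  p = 17/28 = 0.607143: log2(p) = -0.719892, -p*log2(p) = 0.437077
H = 0.345256 + 0.401051 + 0.401051 + 0.437077 = 1.584435

H = 1.5844 bits/symbol


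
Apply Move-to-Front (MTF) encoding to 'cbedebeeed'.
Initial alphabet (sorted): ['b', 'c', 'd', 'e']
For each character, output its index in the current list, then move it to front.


MTF encoding:
'c': index 1 in ['b', 'c', 'd', 'e'] -> ['c', 'b', 'd', 'e']
'b': index 1 in ['c', 'b', 'd', 'e'] -> ['b', 'c', 'd', 'e']
'e': index 3 in ['b', 'c', 'd', 'e'] -> ['e', 'b', 'c', 'd']
'd': index 3 in ['e', 'b', 'c', 'd'] -> ['d', 'e', 'b', 'c']
'e': index 1 in ['d', 'e', 'b', 'c'] -> ['e', 'd', 'b', 'c']
'b': index 2 in ['e', 'd', 'b', 'c'] -> ['b', 'e', 'd', 'c']
'e': index 1 in ['b', 'e', 'd', 'c'] -> ['e', 'b', 'd', 'c']
'e': index 0 in ['e', 'b', 'd', 'c'] -> ['e', 'b', 'd', 'c']
'e': index 0 in ['e', 'b', 'd', 'c'] -> ['e', 'b', 'd', 'c']
'd': index 2 in ['e', 'b', 'd', 'c'] -> ['d', 'e', 'b', 'c']


Output: [1, 1, 3, 3, 1, 2, 1, 0, 0, 2]


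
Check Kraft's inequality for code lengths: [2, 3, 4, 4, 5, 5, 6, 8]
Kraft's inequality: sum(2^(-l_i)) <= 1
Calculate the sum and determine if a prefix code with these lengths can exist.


Sum = 2^(-2) + 2^(-3) + 2^(-4) + 2^(-4) + 2^(-5) + 2^(-5) + 2^(-6) + 2^(-8)
    = 0.25 + 0.125 + 0.0625 + 0.0625 + 0.03125 + 0.03125 + 0.015625 + 0.00390625
    = 149/256 = 0.58203125
Since 0.58203125 <= 1, Kraft's inequality IS satisfied.
A prefix code with these lengths CAN exist.

Kraft sum = 0.58203125. Satisfied.


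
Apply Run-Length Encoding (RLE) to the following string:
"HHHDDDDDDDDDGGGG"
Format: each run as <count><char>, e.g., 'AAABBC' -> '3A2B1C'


Scanning runs left to right:
  i=0: run of 'H' x 3 -> '3H'
  i=3: run of 'D' x 9 -> '9D'
  i=12: run of 'G' x 4 -> '4G'

RLE = 3H9D4G


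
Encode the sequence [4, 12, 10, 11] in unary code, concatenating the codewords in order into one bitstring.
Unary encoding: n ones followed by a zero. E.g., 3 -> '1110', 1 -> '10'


Encode each number as n ones followed by a terminating 0:
  4 -> 11110 (5 bits)
  12 -> 1111111111110 (13 bits)
  10 -> 11111111110 (11 bits)
  11 -> 111111111110 (12 bits)
Total length = 5 + 13 + 11 + 12 = 41 bits.

Unary([4, 12, 10, 11]) = 11110111111111111011111111110111111111110 (41 bits)


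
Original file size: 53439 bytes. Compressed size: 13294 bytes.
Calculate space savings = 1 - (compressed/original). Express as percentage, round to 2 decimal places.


ratio = compressed/original = 13294/53439 = 0.24877
savings = 1 - ratio = 1 - 0.24877 = 0.75123
as a percentage: 0.75123 * 100 = 75.12%

Space savings = 1 - 13294/53439 = 75.12%


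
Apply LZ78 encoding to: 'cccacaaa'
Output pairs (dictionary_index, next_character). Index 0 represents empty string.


LZ78 encoding steps:
Dictionary: {0: ''}
Step 1: w='' (idx 0), next='c' -> output (0, 'c'), add 'c' as idx 1
Step 2: w='c' (idx 1), next='c' -> output (1, 'c'), add 'cc' as idx 2
Step 3: w='' (idx 0), next='a' -> output (0, 'a'), add 'a' as idx 3
Step 4: w='c' (idx 1), next='a' -> output (1, 'a'), add 'ca' as idx 4
Step 5: w='a' (idx 3), next='a' -> output (3, 'a'), add 'aa' as idx 5


Encoded: [(0, 'c'), (1, 'c'), (0, 'a'), (1, 'a'), (3, 'a')]


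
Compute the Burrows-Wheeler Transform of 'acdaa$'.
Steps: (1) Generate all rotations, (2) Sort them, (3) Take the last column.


Rotations (sorted):
  0: $acdaa -> last char: a
  1: a$acda -> last char: a
  2: aa$acd -> last char: d
  3: acdaa$ -> last char: $
  4: cdaa$a -> last char: a
  5: daa$ac -> last char: c


BWT = aad$ac


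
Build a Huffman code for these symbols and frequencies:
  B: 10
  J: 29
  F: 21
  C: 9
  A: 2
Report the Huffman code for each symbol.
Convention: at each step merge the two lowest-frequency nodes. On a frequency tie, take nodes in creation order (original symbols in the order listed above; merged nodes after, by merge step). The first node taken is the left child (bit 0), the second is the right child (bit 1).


Huffman tree construction:
Step 1: Merge A(2) + C(9) = 11
Step 2: Merge B(10) + (A+C)(11) = 21
Step 3: Merge F(21) + (B+(A+C))(21) = 42
Step 4: Merge J(29) + (F+(B+(A+C)))(42) = 71
Read each symbol's code off the tree from the root (left child = 0, right child = 1).

Codes:
  B: 110 (length 3)
  J: 0 (length 1)
  F: 10 (length 2)
  C: 1111 (length 4)
  A: 1110 (length 4)
Average code length: 145/71 = 2.0423 bits/symbol


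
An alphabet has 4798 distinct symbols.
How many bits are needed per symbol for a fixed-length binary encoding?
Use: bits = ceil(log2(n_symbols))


log2(4798) = 12.2282
Bracket: 2^12 = 4096 < 4798 <= 2^13 = 8192
So ceil(log2(4798)) = 13

bits = ceil(log2(4798)) = ceil(12.2282) = 13 bits


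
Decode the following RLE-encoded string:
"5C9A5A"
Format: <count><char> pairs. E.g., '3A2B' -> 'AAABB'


Expanding each <count><char> pair:
  5C -> 'CCCCC'
  9A -> 'AAAAAAAAA'
  5A -> 'AAAAA'

Decoded = CCCCCAAAAAAAAAAAAAA


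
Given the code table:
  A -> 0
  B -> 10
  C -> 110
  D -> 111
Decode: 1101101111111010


Decoding:
110 -> C
110 -> C
111 -> D
111 -> D
10 -> B
10 -> B


Result: CCDDBB


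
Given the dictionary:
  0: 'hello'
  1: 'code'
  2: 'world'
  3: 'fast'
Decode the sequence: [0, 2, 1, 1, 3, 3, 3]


Look up each index in the dictionary:
  0 -> 'hello'
  2 -> 'world'
  1 -> 'code'
  1 -> 'code'
  3 -> 'fast'
  3 -> 'fast'
  3 -> 'fast'

Decoded: "hello world code code fast fast fast"


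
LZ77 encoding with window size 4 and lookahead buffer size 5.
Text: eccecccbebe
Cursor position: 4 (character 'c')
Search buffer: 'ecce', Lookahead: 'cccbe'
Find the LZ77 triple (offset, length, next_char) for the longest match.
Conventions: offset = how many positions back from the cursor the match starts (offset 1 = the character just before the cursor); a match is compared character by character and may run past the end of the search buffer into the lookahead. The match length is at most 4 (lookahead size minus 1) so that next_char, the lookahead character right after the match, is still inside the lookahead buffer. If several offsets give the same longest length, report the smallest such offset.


Try each offset into the search buffer:
  offset=1 (pos 3, char 'e'): match length 0
  offset=2 (pos 2, char 'c'): match length 1
  offset=3 (pos 1, char 'c'): match length 2
  offset=4 (pos 0, char 'e'): match length 0
Longest match has length 2 at offset 3.
next_char = character at position 4 + 2 = 6 -> 'c'

Best match: offset=3, length=2 (matching 'cc' starting at position 1)
LZ77 triple: (3, 2, 'c')


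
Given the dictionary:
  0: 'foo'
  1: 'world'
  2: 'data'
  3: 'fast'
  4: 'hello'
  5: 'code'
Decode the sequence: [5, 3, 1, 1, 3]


Look up each index in the dictionary:
  5 -> 'code'
  3 -> 'fast'
  1 -> 'world'
  1 -> 'world'
  3 -> 'fast'

Decoded: "code fast world world fast"


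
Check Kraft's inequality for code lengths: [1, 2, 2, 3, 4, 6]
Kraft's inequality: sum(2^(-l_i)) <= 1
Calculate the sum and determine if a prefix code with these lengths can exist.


Sum = 2^(-1) + 2^(-2) + 2^(-2) + 2^(-3) + 2^(-4) + 2^(-6)
    = 0.5 + 0.25 + 0.25 + 0.125 + 0.0625 + 0.015625
    = 77/64 = 1.203125
Since 1.203125 > 1, Kraft's inequality is NOT satisfied.
A prefix code with these lengths CANNOT exist.

Kraft sum = 1.203125. Not satisfied.


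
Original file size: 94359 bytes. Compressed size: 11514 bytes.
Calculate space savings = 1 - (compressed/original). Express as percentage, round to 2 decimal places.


ratio = compressed/original = 11514/94359 = 0.122023
savings = 1 - ratio = 1 - 0.122023 = 0.877977
as a percentage: 0.877977 * 100 = 87.8%

Space savings = 1 - 11514/94359 = 87.8%


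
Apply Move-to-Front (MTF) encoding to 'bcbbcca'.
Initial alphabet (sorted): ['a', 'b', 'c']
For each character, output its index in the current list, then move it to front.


MTF encoding:
'b': index 1 in ['a', 'b', 'c'] -> ['b', 'a', 'c']
'c': index 2 in ['b', 'a', 'c'] -> ['c', 'b', 'a']
'b': index 1 in ['c', 'b', 'a'] -> ['b', 'c', 'a']
'b': index 0 in ['b', 'c', 'a'] -> ['b', 'c', 'a']
'c': index 1 in ['b', 'c', 'a'] -> ['c', 'b', 'a']
'c': index 0 in ['c', 'b', 'a'] -> ['c', 'b', 'a']
'a': index 2 in ['c', 'b', 'a'] -> ['a', 'c', 'b']


Output: [1, 2, 1, 0, 1, 0, 2]


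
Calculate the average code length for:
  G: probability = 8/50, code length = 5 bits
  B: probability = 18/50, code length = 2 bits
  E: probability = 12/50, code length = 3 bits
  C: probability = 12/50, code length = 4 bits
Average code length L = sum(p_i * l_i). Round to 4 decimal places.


Weighted contributions p_i * l_i:
  G: (8/50) * 5 = 40/50
  B: (18/50) * 2 = 36/50
  E: (12/50) * 3 = 36/50
  C: (12/50) * 4 = 48/50
Sum = (40 + 36 + 36 + 48)/50 = 160/50

L = 160/50 = 3.2000 bits/symbol


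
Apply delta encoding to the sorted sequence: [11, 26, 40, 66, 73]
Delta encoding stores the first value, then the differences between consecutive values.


First value: 11
Deltas:
  26 - 11 = 15
  40 - 26 = 14
  66 - 40 = 26
  73 - 66 = 7


Delta encoded: [11, 15, 14, 26, 7]


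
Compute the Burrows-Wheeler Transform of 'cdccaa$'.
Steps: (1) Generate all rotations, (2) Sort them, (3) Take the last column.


Rotations (sorted):
  0: $cdccaa -> last char: a
  1: a$cdcca -> last char: a
  2: aa$cdcc -> last char: c
  3: caa$cdc -> last char: c
  4: ccaa$cd -> last char: d
  5: cdccaa$ -> last char: $
  6: dccaa$c -> last char: c


BWT = aaccd$c


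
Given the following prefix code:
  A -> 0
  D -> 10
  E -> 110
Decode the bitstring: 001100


Decoding step by step:
Bits 0 -> A
Bits 0 -> A
Bits 110 -> E
Bits 0 -> A


Decoded message: AAEA


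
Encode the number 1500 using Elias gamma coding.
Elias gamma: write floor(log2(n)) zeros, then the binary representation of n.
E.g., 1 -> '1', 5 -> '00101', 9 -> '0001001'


num_bits = floor(log2(1500)) + 1 = 11
leading_zeros = num_bits - 1 = 10
binary(1500) = 10111011100

Elias gamma(1500) = '0000000000' + '10111011100' = 000000000010111011100 (21 bits)


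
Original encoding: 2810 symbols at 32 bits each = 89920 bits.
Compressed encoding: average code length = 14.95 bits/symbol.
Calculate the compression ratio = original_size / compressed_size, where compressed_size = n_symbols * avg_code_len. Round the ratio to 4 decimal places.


original_size = n_symbols * orig_bits = 2810 * 32 = 89920 bits
compressed_size = n_symbols * avg_code_len = 2810 * 14.95 = 42009.5 bits
ratio = original_size / compressed_size = 89920 / 42009.5 = 2.1405

Compression ratio = 2.1405


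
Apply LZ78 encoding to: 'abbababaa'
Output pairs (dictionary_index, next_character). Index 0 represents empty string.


LZ78 encoding steps:
Dictionary: {0: ''}
Step 1: w='' (idx 0), next='a' -> output (0, 'a'), add 'a' as idx 1
Step 2: w='' (idx 0), next='b' -> output (0, 'b'), add 'b' as idx 2
Step 3: w='b' (idx 2), next='a' -> output (2, 'a'), add 'ba' as idx 3
Step 4: w='ba' (idx 3), next='b' -> output (3, 'b'), add 'bab' as idx 4
Step 5: w='a' (idx 1), next='a' -> output (1, 'a'), add 'aa' as idx 5


Encoded: [(0, 'a'), (0, 'b'), (2, 'a'), (3, 'b'), (1, 'a')]


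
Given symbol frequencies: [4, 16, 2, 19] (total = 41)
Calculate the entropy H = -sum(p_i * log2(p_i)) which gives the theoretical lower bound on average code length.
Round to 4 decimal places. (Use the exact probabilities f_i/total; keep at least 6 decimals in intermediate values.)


Per-symbol terms -p_i * log2(p_i) with p_i = f_i/41:
  p = 4/41 = 0.097561: log2(p) = -3.357552, -p*log2(p) = 0.327566
  p = 16/41 = 0.390244: log2(p) = -1.357552, -p*log2(p) = 0.529776
  p = 2/41 = 0.048780: log2(p) = -4.357552, -p*log2(p) = 0.212564
  p = 19/41 = 0.463415: log2(p) = -1.109624, -p*log2(p) = 0.514216
H = 0.327566 + 0.529776 + 0.212564 + 0.514216 = 1.584122

H = 1.5841 bits/symbol


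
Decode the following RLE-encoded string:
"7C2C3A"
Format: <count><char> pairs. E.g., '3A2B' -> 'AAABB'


Expanding each <count><char> pair:
  7C -> 'CCCCCCC'
  2C -> 'CC'
  3A -> 'AAA'

Decoded = CCCCCCCCCAAA


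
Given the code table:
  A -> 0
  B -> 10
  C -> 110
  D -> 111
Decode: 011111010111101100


Decoding:
0 -> A
111 -> D
110 -> C
10 -> B
111 -> D
10 -> B
110 -> C
0 -> A


Result: ADCBDBCA


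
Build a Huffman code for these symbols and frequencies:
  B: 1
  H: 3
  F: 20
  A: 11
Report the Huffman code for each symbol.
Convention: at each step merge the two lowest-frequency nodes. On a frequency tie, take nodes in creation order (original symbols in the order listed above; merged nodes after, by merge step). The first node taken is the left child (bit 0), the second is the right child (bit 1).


Huffman tree construction:
Step 1: Merge B(1) + H(3) = 4
Step 2: Merge (B+H)(4) + A(11) = 15
Step 3: Merge ((B+H)+A)(15) + F(20) = 35
Read each symbol's code off the tree from the root (left child = 0, right child = 1).

Codes:
  B: 000 (length 3)
  H: 001 (length 3)
  F: 1 (length 1)
  A: 01 (length 2)
Average code length: 54/35 = 1.5429 bits/symbol
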